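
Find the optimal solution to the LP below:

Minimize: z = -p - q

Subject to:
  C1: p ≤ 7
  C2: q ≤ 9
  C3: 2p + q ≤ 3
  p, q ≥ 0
Each vertex is the intersection of two constraint boundaries that also satisfies all remaining constraints:
  p = 0 and q = 0 → (0, 0)
  2p + q = 3 and q = 0 → (1.5, 0)
  2p + q = 3 and p = 0 → (0, 3)

Evaluating z = -p - q at each vertex:
  (0, 0): z = 0
  (1.5, 0): z = -1.5
  (0, 3): z = -3

The minimum is at (0, 3) with z = -3.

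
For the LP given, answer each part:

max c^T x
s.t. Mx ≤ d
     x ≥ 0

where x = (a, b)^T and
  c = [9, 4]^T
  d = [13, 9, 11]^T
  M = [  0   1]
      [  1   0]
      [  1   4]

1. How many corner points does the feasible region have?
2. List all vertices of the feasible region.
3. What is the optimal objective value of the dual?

1. 4
2. (0, 0), (9, 0), (9, 0.5), (0, 2.75)
3. 83 (by strong duality, equal to the primal optimum)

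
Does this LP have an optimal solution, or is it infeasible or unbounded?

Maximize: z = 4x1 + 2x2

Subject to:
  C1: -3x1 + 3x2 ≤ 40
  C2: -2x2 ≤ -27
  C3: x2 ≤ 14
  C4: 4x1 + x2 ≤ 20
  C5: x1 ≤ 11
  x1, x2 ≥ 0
The point (1.5, 14) satisfies every constraint, so the LP is feasible; the constraints give x1 ≤ 11 and x2 ≤ 14, which with x1, x2 ≥ 0 keep the feasible region inside a bounded box. A feasible, bounded LP attains a finite optimum at a vertex.

Feasible with finite optimum z* = 34 at (1.5, 14).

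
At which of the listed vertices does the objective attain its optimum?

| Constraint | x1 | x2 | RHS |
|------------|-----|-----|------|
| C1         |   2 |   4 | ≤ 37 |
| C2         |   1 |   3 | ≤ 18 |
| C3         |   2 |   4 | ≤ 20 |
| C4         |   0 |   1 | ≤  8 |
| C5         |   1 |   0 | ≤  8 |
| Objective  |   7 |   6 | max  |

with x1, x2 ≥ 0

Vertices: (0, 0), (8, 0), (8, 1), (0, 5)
Evaluating z = 7x1 + 6x2 at each vertex:
  (0, 0): z = 0
  (8, 0): z = 56
  (8, 1): z = 62
  (0, 5): z = 30

The largest value is z = 62, attained at (8, 1).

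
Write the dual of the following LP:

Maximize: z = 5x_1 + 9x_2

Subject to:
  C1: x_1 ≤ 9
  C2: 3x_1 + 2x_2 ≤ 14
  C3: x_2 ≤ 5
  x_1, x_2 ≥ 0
Minimize: z = 9y1 + 14y2 + 5y3

Subject to:
  C1: -y1 - 3y2 ≤ -5
  C2: -2y2 - y3 ≤ -9
  y1, y2, y3 ≥ 0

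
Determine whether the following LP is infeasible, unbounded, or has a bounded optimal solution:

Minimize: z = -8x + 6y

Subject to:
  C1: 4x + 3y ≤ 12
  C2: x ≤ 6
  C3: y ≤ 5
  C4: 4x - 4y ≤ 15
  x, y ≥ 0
The point (3, 0) satisfies every constraint, so the LP is feasible; the constraints give x ≤ 6 and y ≤ 5, which with x, y ≥ 0 keep the feasible region inside a bounded box. A feasible, bounded LP attains a finite optimum at a vertex.

Evaluating z = -8x + 6y at each vertex:
  (0, 0): z = 0
  (3, 0): z = -24
  (0, 4): z = 24

Feasible with finite optimum z* = -24 at (3, 0).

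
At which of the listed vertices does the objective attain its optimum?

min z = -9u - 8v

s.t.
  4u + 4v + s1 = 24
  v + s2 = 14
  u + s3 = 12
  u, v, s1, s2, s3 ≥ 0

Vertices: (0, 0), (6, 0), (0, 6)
Evaluating z = -9u - 8v at each vertex:
  (0, 0): z = 0
  (6, 0): z = -54
  (0, 6): z = -48

The smallest value is z = -54, attained at (6, 0).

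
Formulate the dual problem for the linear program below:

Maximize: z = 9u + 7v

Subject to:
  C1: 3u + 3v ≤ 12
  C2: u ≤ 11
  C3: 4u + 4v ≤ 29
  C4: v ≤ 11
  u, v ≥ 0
Minimize: z = 12y1 + 11y2 + 29y3 + 11y4

Subject to:
  C1: -3y1 - y2 - 4y3 ≤ -9
  C2: -3y1 - 4y3 - y4 ≤ -7
  y1, y2, y3, y4 ≥ 0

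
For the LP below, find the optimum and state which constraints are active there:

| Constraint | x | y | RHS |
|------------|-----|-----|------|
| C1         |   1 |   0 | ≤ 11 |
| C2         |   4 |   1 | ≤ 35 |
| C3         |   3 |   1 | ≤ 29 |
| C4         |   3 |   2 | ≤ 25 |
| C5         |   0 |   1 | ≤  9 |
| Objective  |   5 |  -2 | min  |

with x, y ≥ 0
Optimal: x = 0, y = 9
Slack at optimum:
  C1: slack = 11
  C2: slack = 26
  C3: slack = 20
  C4: slack = 7
  C5: slack = 0 (binding)
  x ≥ 0: x = 0 (binding)
  y ≥ 0: y = 9
Binding constraints: C5, x ≥ 0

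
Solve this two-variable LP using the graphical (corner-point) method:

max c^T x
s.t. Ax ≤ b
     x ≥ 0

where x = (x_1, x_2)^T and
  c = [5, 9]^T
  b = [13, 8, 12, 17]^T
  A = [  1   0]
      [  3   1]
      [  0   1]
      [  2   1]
Each vertex is the intersection of two constraint boundaries that also satisfies all remaining constraints:
  x_1 = 0 and x_2 = 0 → (0, 0)
  3x_1 + x_2 = 8 and x_2 = 0 → (2.667, 0)
  3x_1 + x_2 = 8 and x_1 = 0 → (0, 8)

Evaluating z = 5x_1 + 9x_2 at each vertex:
  (0, 0): z = 0
  (2.667, 0): z = 13.33
  (0, 8): z = 72

The maximum is at (0, 8) with z = 72.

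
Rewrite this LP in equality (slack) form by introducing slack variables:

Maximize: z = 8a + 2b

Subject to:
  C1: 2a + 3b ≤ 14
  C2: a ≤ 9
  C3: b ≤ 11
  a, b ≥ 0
max z = 8a + 2b

s.t.
  2a + 3b + s1 = 14
  a + s2 = 9
  b + s3 = 11
  a, b, s1, s2, s3 ≥ 0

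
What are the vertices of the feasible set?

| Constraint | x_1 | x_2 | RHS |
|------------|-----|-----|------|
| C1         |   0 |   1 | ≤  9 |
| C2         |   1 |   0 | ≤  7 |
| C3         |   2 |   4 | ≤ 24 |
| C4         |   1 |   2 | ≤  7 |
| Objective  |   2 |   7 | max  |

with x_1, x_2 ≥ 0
Each vertex is the intersection of two constraint boundaries that also satisfies all remaining constraints:
  x_1 = 0 and x_2 = 0 → (0, 0)
  x_1 = 7 and x_1 + 2x_2 = 7 → (7, 0)
  x_1 + 2x_2 = 7 and x_1 = 0 → (0, 3.5)

Vertices: (0, 0), (7, 0), (0, 3.5)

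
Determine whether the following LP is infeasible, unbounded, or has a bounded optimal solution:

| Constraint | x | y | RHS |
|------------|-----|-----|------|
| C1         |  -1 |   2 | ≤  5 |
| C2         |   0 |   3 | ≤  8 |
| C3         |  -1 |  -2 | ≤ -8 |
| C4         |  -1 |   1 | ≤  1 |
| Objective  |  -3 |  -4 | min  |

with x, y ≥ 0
Feasible point: (4, 2) satisfies every constraint, so the LP is feasible.
Direction d = (1, 0): for each constraint row a, a·d ≤ 0 —
  (-1)(1) + (2)(0) = -1 ≤ 0
  (0)(1) + (3)(0) = 0 ≤ 0
  (-1)(1) + (-2)(0) = -1 ≤ 0
  (-1)(1) + (1)(0) = -1 ≤ 0
and d ≥ 0, so (4, 2) + t·d stays feasible for every t ≥ 0. Along this ray z = -3x - 4y changes by -3 per unit t, so z → −∞.

Unbounded — the objective can decrease without bound over the feasible region.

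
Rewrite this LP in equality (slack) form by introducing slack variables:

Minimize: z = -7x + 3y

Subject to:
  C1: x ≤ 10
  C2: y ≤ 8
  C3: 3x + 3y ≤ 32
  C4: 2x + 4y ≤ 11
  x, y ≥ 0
min z = -7x + 3y

s.t.
  x + s1 = 10
  y + s2 = 8
  3x + 3y + s3 = 32
  2x + 4y + s4 = 11
  x, y, s1, s2, s3, s4 ≥ 0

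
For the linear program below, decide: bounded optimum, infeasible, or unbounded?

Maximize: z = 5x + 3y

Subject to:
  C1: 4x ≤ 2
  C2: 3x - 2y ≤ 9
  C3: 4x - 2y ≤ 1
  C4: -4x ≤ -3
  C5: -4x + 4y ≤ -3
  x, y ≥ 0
C1 requires 4x ≤ 2, while C4 (-4x ≤ -3) is equivalent to 4x ≥ 3. Together they would need 3 ≤ 4x ≤ 2, which is impossible since 3 > 2. No point satisfies all constraints.

Infeasible: no point satisfies all constraints simultaneously.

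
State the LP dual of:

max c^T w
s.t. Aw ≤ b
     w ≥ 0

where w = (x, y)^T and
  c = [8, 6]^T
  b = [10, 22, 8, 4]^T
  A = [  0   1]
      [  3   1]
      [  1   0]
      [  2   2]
Minimize: z = 10y1 + 22y2 + 8y3 + 4y4

Subject to:
  C1: -3y2 - y3 - 2y4 ≤ -8
  C2: -y1 - y2 - 2y4 ≤ -6
  y1, y2, y3, y4 ≥ 0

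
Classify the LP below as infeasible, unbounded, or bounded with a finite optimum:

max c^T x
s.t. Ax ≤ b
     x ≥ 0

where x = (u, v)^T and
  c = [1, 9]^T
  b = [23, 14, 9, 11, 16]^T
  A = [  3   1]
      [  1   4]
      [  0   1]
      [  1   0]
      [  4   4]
The point (0, 3.5) satisfies every constraint, so the LP is feasible; the constraints give u ≤ 11 and v ≤ 9, which with u, v ≥ 0 keep the feasible region inside a bounded box. A feasible, bounded LP attains a finite optimum at a vertex.

Evaluating z = u + 9v at each vertex:
  (0, 0): z = 0
  (4, 0): z = 4
  (0.6667, 3.333): z = 30.67
  (0, 3.5): z = 31.5

Bounded optimum: z* = 31.5 at (0, 3.5).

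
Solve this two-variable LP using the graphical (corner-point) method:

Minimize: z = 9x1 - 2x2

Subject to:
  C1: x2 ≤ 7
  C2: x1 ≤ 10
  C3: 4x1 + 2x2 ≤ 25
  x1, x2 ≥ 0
x1 = 0, x2 = 7, z = -14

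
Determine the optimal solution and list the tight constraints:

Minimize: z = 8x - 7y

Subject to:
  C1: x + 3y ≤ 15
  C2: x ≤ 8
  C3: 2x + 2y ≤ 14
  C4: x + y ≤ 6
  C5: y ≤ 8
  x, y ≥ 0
Optimal: x = 0, y = 5
Binding: C1, x ≥ 0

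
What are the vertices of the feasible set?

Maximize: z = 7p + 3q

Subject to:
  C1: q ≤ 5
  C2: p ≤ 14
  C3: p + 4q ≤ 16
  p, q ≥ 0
Each vertex is the intersection of two constraint boundaries that also satisfies all remaining constraints:
  p = 0 and q = 0 → (0, 0)
  p = 14 and q = 0 → (14, 0)
  p = 14 and p + 4q = 16 → (14, 0.5)
  p + 4q = 16 and p = 0 → (0, 4)

Vertices: (0, 0), (14, 0), (14, 0.5), (0, 4)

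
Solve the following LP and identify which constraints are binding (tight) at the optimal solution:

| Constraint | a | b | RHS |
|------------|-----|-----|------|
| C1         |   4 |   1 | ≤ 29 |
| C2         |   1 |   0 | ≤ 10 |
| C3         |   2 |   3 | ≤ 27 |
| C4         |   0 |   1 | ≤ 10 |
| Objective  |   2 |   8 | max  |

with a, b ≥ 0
Optimal: a = 0, b = 9
Binding: C3, a ≥ 0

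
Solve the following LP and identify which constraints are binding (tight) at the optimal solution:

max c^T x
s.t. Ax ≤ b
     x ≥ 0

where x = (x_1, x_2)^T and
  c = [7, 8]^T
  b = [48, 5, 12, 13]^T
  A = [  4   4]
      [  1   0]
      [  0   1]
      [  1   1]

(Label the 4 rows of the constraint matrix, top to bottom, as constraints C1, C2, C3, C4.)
Optimal: x_1 = 0, x_2 = 12
Slack at optimum:
  C1: slack = 0 (binding)
  C2: slack = 5
  C3: slack = 0 (binding)
  C4: slack = 1
  x_1 ≥ 0: x_1 = 0 (binding)
  x_2 ≥ 0: x_2 = 12
Binding constraints: C1, C3, x_1 ≥ 0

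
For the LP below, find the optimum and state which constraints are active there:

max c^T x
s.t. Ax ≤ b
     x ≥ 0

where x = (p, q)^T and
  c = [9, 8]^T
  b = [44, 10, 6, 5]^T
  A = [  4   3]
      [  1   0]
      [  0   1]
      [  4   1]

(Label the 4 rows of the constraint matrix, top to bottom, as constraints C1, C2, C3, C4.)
Optimal: p = 0, q = 5
Slack at optimum:
  C1: slack = 29
  C2: slack = 10
  C3: slack = 1
  C4: slack = 0 (binding)
  p ≥ 0: p = 0 (binding)
  q ≥ 0: q = 5
Binding constraints: C4, p ≥ 0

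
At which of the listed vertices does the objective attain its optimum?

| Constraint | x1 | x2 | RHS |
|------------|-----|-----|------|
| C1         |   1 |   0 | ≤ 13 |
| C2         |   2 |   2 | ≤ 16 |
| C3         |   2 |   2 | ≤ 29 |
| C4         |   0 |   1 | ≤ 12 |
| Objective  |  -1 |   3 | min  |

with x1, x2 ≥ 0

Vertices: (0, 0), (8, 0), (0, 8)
Evaluating z = -x1 + 3x2 at each vertex:
  (0, 0): z = 0
  (8, 0): z = -8
  (0, 8): z = 24

The smallest value is z = -8, attained at (8, 0).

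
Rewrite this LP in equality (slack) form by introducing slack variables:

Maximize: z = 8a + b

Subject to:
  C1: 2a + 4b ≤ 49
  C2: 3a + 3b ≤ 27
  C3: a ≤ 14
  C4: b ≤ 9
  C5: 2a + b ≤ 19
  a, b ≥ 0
max z = 8a + b

s.t.
  2a + 4b + s1 = 49
  3a + 3b + s2 = 27
  a + s3 = 14
  b + s4 = 9
  2a + b + s5 = 19
  a, b, s1, s2, s3, s4, s5 ≥ 0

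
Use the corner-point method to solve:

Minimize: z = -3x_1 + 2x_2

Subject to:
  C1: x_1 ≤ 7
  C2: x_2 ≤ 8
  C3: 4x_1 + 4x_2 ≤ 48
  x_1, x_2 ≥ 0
x_1 = 7, x_2 = 0, z = -21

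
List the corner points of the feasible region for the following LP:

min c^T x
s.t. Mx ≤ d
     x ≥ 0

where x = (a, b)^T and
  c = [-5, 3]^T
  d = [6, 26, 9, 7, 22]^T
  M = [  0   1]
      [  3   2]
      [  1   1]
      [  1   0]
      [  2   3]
Each vertex is the intersection of two constraint boundaries that also satisfies all remaining constraints:
  a = 0 and b = 0 → (0, 0)
  a = 7 and b = 0 → (7, 0)
  a + b = 9 and a = 7 → (7, 2)
  a + b = 9 and 2a + 3b = 22 → (5, 4)
  b = 6 and 2a + 3b = 22 → (2, 6)
  b = 6 and a = 0 → (0, 6)

Vertices: (0, 0), (7, 0), (7, 2), (5, 4), (2, 6), (0, 6)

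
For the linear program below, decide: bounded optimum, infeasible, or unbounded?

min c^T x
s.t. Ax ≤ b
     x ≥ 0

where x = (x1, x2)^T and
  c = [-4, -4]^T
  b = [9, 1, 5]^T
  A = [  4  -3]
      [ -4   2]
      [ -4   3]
Feasible point: (0, 0) satisfies every constraint, so the LP is feasible.
Direction d = (3, 4): for each constraint row a, a·d ≤ 0 —
  (4)(3) + (-3)(4) = 0 ≤ 0
  (-4)(3) + (2)(4) = -4 ≤ 0
  (-4)(3) + (3)(4) = 0 ≤ 0
and d ≥ 0, so (0, 0) + t·d stays feasible for every t ≥ 0. Along this ray z = -4x1 - 4x2 changes by -28 per unit t, so z → −∞.

Unbounded — the objective can decrease without bound over the feasible region.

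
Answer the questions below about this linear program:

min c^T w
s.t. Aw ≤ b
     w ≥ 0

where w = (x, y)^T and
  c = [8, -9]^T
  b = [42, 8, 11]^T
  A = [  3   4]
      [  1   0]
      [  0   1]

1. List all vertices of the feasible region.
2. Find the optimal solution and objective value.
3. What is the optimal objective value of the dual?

1. (0, 0), (8, 0), (8, 4.5), (0, 10.5)
2. x = 0, y = 10.5, z = -94.5
3. -94.5 (by strong duality, equal to the primal optimum)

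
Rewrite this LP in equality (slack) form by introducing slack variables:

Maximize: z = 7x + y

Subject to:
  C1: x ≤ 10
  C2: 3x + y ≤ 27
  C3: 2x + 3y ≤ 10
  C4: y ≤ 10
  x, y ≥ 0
max z = 7x + y

s.t.
  x + s1 = 10
  3x + y + s2 = 27
  2x + 3y + s3 = 10
  y + s4 = 10
  x, y, s1, s2, s3, s4 ≥ 0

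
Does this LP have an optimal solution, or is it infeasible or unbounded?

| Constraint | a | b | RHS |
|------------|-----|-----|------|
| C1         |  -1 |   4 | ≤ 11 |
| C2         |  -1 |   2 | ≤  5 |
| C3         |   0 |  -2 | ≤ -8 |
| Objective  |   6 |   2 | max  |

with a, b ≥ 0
Feasible point: (5, 4) satisfies every constraint, so the LP is feasible.
Direction d = (1, 0): for each constraint row a, a·d ≤ 0 —
  (-1)(1) + (4)(0) = -1 ≤ 0
  (-1)(1) + (2)(0) = -1 ≤ 0
  (0)(1) + (-2)(0) = 0 ≤ 0
and d ≥ 0, so (5, 4) + t·d stays feasible for every t ≥ 0. Along this ray z = 6a + 2b changes by 6 per unit t, so z → +∞.

Unbounded — the objective can increase without bound over the feasible region.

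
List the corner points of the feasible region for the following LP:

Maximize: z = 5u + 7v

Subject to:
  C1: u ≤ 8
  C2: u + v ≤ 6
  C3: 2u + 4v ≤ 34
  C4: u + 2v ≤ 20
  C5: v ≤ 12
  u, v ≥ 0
Each vertex is the intersection of two constraint boundaries that also satisfies all remaining constraints:
  u = 0 and v = 0 → (0, 0)
  u + v = 6 and v = 0 → (6, 0)
  u + v = 6 and u = 0 → (0, 6)

Vertices: (0, 0), (6, 0), (0, 6)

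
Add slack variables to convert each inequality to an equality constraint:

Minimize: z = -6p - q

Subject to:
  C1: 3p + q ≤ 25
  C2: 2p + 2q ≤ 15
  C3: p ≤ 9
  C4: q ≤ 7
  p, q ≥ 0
min z = -6p - q

s.t.
  3p + q + s1 = 25
  2p + 2q + s2 = 15
  p + s3 = 9
  q + s4 = 7
  p, q, s1, s2, s3, s4 ≥ 0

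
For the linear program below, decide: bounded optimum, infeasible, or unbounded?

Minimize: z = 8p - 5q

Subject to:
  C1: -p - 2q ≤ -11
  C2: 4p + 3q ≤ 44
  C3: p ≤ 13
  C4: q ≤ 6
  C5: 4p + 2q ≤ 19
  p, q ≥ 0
The point (0, 6) satisfies every constraint, so the LP is feasible; the constraints give p ≤ 13 and q ≤ 6, which with p, q ≥ 0 keep the feasible region inside a bounded box. A feasible, bounded LP attains a finite optimum at a vertex.

Evaluating z = 8p - 5q at each vertex:
  (2.667, 4.167): z = 0.5
  (1.75, 6): z = -16
  (0, 6): z = -30
  (0, 5.5): z = -27.5

The LP has an optimal solution: (0, 6) with z = -30.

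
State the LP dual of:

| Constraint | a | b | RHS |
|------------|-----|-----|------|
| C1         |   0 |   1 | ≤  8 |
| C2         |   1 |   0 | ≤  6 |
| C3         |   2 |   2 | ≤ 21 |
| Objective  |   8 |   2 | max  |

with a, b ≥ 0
Minimize: z = 8y1 + 6y2 + 21y3

Subject to:
  C1: -y2 - 2y3 ≤ -8
  C2: -y1 - 2y3 ≤ -2
  y1, y2, y3 ≥ 0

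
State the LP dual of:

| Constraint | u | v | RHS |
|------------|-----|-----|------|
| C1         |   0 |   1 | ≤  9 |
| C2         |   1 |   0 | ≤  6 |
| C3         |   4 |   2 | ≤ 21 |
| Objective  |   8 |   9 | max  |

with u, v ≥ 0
Minimize: z = 9y1 + 6y2 + 21y3

Subject to:
  C1: -y2 - 4y3 ≤ -8
  C2: -y1 - 2y3 ≤ -9
  y1, y2, y3 ≥ 0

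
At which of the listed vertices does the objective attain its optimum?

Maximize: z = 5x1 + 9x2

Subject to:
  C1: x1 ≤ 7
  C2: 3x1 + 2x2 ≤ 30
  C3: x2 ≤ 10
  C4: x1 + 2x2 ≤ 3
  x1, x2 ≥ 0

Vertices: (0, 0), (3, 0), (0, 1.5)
Evaluating z = 5x1 + 9x2 at each vertex:
  (0, 0): z = 0
  (3, 0): z = 15
  (0, 1.5): z = 13.5

The largest value is z = 15, attained at (3, 0).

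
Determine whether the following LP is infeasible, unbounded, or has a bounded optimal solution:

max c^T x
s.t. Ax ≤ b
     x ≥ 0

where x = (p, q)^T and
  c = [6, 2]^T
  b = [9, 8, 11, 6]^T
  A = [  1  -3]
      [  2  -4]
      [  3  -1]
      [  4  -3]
Feasible point: (0, 0) satisfies every constraint, so the LP is feasible.
Direction d = (0, 1): for each constraint row a, a·d ≤ 0 —
  (1)(0) + (-3)(1) = -3 ≤ 0
  (2)(0) + (-4)(1) = -4 ≤ 0
  (3)(0) + (-1)(1) = -1 ≤ 0
  (4)(0) + (-3)(1) = -3 ≤ 0
and d ≥ 0, so (0, 0) + t·d stays feasible for every t ≥ 0. Along this ray z = 6p + 2q changes by 2 per unit t, so z → +∞.

Unbounded: there is a feasible ray along which z → +∞.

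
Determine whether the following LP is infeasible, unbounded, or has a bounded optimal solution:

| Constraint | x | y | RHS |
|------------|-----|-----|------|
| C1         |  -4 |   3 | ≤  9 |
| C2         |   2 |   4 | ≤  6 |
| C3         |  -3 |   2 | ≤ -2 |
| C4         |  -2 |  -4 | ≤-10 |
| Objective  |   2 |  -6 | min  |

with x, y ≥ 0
C2 requires 2x + 4y ≤ 6, while C4 (-2x - 4y ≤ -10) is equivalent to 2x + 4y ≥ 10. Together they would need 10 ≤ 2x + 4y ≤ 6, which is impossible since 10 > 6. No point satisfies all constraints.

The feasible region is empty; the LP is infeasible.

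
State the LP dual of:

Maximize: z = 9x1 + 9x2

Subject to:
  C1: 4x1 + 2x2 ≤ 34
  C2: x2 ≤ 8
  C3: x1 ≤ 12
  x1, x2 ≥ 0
Minimize: z = 34y1 + 8y2 + 12y3

Subject to:
  C1: -4y1 - y3 ≤ -9
  C2: -2y1 - y2 ≤ -9
  y1, y2, y3 ≥ 0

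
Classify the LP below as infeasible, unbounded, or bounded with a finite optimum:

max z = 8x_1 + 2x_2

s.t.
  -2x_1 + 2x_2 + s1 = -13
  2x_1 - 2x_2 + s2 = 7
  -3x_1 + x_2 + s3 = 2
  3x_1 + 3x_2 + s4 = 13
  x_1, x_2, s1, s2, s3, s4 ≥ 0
The row 2x_1 - 2x_2 + s2 = 7 with s2 ≥ 0 requires 2x_1 - 2x_2 ≤ 7, while the row -2x_1 + 2x_2 + s1 = -13 with s1 ≥ 0 is equivalent to 2x_1 - 2x_2 ≥ 13. Together they would need 13 ≤ 2x_1 - 2x_2 ≤ 7, which is impossible since 13 > 7. No point satisfies all constraints.

Infeasible: no point satisfies all constraints simultaneously.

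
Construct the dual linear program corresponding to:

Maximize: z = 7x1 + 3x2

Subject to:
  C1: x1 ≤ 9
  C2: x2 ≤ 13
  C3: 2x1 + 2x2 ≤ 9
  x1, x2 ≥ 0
Minimize: z = 9y1 + 13y2 + 9y3

Subject to:
  C1: -y1 - 2y3 ≤ -7
  C2: -y2 - 2y3 ≤ -3
  y1, y2, y3 ≥ 0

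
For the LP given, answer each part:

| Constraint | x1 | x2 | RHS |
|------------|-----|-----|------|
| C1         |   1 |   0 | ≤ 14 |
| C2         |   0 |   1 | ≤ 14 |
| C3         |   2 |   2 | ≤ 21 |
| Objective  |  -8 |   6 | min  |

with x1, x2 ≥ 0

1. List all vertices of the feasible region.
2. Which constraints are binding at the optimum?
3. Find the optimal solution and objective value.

1. (0, 0), (10.5, 0), (0, 10.5)
2. C3, x2 ≥ 0
3. x1 = 10.5, x2 = 0, z = -84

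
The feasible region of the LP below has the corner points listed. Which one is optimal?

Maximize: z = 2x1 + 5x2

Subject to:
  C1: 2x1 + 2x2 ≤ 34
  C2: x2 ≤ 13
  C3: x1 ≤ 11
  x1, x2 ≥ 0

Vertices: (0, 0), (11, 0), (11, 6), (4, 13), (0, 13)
Evaluating z = 2x1 + 5x2 at each vertex:
  (0, 0): z = 0
  (11, 0): z = 22
  (11, 6): z = 52
  (4, 13): z = 73
  (0, 13): z = 65

The largest value is z = 73, attained at (4, 13).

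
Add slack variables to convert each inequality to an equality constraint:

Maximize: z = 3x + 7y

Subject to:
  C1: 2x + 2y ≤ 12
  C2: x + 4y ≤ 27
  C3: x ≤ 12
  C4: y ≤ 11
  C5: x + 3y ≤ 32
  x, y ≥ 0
max z = 3x + 7y

s.t.
  2x + 2y + s1 = 12
  x + 4y + s2 = 27
  x + s3 = 12
  y + s4 = 11
  x + 3y + s5 = 32
  x, y, s1, s2, s3, s4, s5 ≥ 0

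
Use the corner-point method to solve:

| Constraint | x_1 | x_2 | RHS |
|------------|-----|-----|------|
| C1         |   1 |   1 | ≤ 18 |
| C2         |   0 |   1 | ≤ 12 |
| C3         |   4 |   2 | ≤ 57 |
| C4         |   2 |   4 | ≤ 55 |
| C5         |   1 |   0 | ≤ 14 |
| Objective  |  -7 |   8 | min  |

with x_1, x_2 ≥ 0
x_1 = 14, x_2 = 0, z = -98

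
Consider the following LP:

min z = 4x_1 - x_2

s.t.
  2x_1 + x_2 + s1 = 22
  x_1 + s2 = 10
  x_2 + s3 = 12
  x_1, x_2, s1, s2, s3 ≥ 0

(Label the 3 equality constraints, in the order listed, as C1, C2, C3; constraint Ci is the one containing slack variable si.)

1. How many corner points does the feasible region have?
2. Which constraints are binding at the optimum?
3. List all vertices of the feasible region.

1. 5
2. C3, x_1 ≥ 0
3. (0, 0), (10, 0), (10, 2), (5, 12), (0, 12)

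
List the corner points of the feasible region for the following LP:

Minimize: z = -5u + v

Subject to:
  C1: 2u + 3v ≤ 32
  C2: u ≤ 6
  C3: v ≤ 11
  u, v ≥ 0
Each vertex is the intersection of two constraint boundaries that also satisfies all remaining constraints:
  u = 0 and v = 0 → (0, 0)
  u = 6 and v = 0 → (6, 0)
  2u + 3v = 32 and u = 6 → (6, 6.667)
  2u + 3v = 32 and u = 0 → (0, 10.67)

Vertices: (0, 0), (6, 0), (6, 6.667), (0, 10.67)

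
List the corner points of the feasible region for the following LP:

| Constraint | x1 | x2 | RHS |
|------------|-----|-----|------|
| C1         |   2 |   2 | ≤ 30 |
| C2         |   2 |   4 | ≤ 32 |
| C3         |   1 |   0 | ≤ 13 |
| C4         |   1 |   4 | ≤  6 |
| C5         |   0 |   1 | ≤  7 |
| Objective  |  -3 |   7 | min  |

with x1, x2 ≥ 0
Each vertex is the intersection of two constraint boundaries that also satisfies all remaining constraints:
  x1 = 0 and x2 = 0 → (0, 0)
  x1 + 4x2 = 6 and x2 = 0 → (6, 0)
  x1 + 4x2 = 6 and x1 = 0 → (0, 1.5)

Vertices: (0, 0), (6, 0), (0, 1.5)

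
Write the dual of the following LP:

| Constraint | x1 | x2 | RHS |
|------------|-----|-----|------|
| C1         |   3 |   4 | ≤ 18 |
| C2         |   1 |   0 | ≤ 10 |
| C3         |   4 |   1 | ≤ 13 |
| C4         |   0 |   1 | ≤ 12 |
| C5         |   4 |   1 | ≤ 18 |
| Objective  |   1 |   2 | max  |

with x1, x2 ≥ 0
Minimize: z = 18y1 + 10y2 + 13y3 + 12y4 + 18y5

Subject to:
  C1: -3y1 - y2 - 4y3 - 4y5 ≤ -1
  C2: -4y1 - y3 - y4 - y5 ≤ -2
  y1, y2, y3, y4, y5 ≥ 0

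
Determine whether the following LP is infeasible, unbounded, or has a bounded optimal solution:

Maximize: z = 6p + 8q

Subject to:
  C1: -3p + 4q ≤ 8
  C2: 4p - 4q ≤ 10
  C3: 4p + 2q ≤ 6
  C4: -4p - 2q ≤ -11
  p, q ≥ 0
C3 requires 4p + 2q ≤ 6, while C4 (-4p - 2q ≤ -11) is equivalent to 4p + 2q ≥ 11. Together they would need 11 ≤ 4p + 2q ≤ 6, which is impossible since 11 > 6. No point satisfies all constraints.

Infeasible — the constraint set is empty.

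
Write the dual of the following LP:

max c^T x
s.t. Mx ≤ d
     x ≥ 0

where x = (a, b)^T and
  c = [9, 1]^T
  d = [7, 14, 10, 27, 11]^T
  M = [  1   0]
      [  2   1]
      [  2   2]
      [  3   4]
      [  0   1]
Minimize: z = 7y1 + 14y2 + 10y3 + 27y4 + 11y5

Subject to:
  C1: -y1 - 2y2 - 2y3 - 3y4 ≤ -9
  C2: -y2 - 2y3 - 4y4 - y5 ≤ -1
  y1, y2, y3, y4, y5 ≥ 0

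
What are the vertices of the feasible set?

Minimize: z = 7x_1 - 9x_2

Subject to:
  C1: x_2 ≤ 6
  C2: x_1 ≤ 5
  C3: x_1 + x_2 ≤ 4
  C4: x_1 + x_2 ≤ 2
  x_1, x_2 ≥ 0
Each vertex is the intersection of two constraint boundaries that also satisfies all remaining constraints:
  x_1 = 0 and x_2 = 0 → (0, 0)
  x_1 + x_2 = 2 and x_2 = 0 → (2, 0)
  x_1 + x_2 = 2 and x_1 = 0 → (0, 2)

Vertices: (0, 0), (2, 0), (0, 2)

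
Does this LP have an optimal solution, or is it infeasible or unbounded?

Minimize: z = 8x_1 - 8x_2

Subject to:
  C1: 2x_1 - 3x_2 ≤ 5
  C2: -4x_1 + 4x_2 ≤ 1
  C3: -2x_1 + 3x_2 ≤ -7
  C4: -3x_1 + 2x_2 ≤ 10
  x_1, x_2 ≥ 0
C1 requires 2x_1 - 3x_2 ≤ 5, while C3 (-2x_1 + 3x_2 ≤ -7) is equivalent to 2x_1 - 3x_2 ≥ 7. Together they would need 7 ≤ 2x_1 - 3x_2 ≤ 5, which is impossible since 7 > 5. No point satisfies all constraints.

The feasible region is empty; the LP is infeasible.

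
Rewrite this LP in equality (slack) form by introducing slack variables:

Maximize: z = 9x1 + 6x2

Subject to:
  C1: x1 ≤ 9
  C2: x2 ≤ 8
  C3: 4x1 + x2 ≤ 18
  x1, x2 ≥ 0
max z = 9x1 + 6x2

s.t.
  x1 + s1 = 9
  x2 + s2 = 8
  4x1 + x2 + s3 = 18
  x1, x2, s1, s2, s3 ≥ 0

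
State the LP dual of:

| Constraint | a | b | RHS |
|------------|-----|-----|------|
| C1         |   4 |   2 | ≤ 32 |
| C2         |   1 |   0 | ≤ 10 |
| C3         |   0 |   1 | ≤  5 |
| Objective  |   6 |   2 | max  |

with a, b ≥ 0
Minimize: z = 32y1 + 10y2 + 5y3

Subject to:
  C1: -4y1 - y2 ≤ -6
  C2: -2y1 - y3 ≤ -2
  y1, y2, y3 ≥ 0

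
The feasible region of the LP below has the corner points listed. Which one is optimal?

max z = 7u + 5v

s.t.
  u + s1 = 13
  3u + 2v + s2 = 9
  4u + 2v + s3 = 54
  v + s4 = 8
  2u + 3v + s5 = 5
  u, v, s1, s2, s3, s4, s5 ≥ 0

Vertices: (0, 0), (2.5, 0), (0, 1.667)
Evaluating z = 7u + 5v at each vertex:
  (0, 0): z = 0
  (2.5, 0): z = 17.5
  (0, 1.667): z = 8.333

The largest value is z = 17.5, attained at (2.5, 0).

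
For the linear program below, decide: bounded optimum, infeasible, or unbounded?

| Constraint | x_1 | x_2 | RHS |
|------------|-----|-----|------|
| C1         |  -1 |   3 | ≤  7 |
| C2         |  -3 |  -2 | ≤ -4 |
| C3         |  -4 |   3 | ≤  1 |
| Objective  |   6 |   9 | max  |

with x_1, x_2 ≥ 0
Feasible point: (1, 1) satisfies every constraint, so the LP is feasible.
Direction d = (1, 0): for each constraint row a, a·d ≤ 0 —
  (-1)(1) + (3)(0) = -1 ≤ 0
  (-3)(1) + (-2)(0) = -3 ≤ 0
  (-4)(1) + (3)(0) = -4 ≤ 0
and d ≥ 0, so (1, 1) + t·d stays feasible for every t ≥ 0. Along this ray z = 6x_1 + 9x_2 changes by 6 per unit t, so z → +∞.

Unbounded: there is a feasible ray along which z → +∞.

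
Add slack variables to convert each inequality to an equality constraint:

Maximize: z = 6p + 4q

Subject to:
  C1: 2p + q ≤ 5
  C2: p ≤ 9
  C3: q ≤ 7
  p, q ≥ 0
max z = 6p + 4q

s.t.
  2p + q + s1 = 5
  p + s2 = 9
  q + s3 = 7
  p, q, s1, s2, s3 ≥ 0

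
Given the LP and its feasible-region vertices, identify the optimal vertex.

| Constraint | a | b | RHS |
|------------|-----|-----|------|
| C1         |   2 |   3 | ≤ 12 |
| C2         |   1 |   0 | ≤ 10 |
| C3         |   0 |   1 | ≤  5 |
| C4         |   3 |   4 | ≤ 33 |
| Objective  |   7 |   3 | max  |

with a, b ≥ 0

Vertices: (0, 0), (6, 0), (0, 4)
Evaluating z = 7a + 3b at each vertex:
  (0, 0): z = 0
  (6, 0): z = 42
  (0, 4): z = 12

The largest value is z = 42, attained at (6, 0).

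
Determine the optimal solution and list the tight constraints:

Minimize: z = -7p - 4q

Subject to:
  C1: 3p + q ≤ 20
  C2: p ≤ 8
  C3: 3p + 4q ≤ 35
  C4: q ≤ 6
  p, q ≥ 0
Optimal: p = 5, q = 5
Slack at optimum:
  C1: slack = 0 (binding)
  C2: slack = 3
  C3: slack = 0 (binding)
  C4: slack = 1
  p ≥ 0: p = 5
  q ≥ 0: q = 5
Binding constraints: C1, C3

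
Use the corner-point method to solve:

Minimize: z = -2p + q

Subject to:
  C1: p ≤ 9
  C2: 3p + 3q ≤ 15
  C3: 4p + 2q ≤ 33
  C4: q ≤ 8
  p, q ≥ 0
Each vertex is the intersection of two constraint boundaries that also satisfies all remaining constraints:
  p = 0 and q = 0 → (0, 0)
  3p + 3q = 15 and q = 0 → (5, 0)
  3p + 3q = 15 and p = 0 → (0, 5)

Evaluating z = -2p + q at each vertex:
  (0, 0): z = 0
  (5, 0): z = -10
  (0, 5): z = 5

The minimum is at (5, 0) with z = -10.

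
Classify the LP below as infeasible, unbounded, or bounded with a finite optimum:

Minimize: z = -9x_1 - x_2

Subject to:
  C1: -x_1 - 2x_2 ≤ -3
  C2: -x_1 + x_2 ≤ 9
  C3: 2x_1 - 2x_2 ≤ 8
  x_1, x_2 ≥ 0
Feasible point: (0, 2) satisfies every constraint, so the LP is feasible.
Direction d = (1, 1): for each constraint row a, a·d ≤ 0 —
  (-1)(1) + (-2)(1) = -3 ≤ 0
  (-1)(1) + (1)(1) = 0 ≤ 0
  (2)(1) + (-2)(1) = 0 ≤ 0
and d ≥ 0, so (0, 2) + t·d stays feasible for every t ≥ 0. Along this ray z = -9x_1 - x_2 changes by -10 per unit t, so z → −∞.

Unbounded — the objective can decrease without bound over the feasible region.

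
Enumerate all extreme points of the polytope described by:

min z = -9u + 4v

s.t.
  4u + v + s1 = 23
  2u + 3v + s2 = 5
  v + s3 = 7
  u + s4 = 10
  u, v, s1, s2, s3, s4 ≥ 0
Each vertex is the intersection of two constraint boundaries that also satisfies all remaining constraints:
  u = 0 and v = 0 → (0, 0)
  2u + 3v = 5 and v = 0 → (2.5, 0)
  2u + 3v = 5 and u = 0 → (0, 1.667)

Vertices: (0, 0), (2.5, 0), (0, 1.667)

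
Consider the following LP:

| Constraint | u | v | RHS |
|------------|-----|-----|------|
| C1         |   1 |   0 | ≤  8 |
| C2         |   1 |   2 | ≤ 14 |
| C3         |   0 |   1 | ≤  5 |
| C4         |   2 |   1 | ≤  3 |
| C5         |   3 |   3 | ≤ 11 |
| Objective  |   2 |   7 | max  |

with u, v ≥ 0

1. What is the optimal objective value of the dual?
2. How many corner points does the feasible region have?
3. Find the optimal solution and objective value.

1. 21 (by strong duality, equal to the primal optimum)
2. 3
3. u = 0, v = 3, z = 21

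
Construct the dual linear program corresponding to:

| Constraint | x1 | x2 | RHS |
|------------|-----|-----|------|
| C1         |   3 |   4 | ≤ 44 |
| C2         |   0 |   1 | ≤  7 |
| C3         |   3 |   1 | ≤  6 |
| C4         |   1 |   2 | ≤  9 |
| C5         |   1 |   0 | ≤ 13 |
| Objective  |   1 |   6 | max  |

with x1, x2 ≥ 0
Minimize: z = 44y1 + 7y2 + 6y3 + 9y4 + 13y5

Subject to:
  C1: -3y1 - 3y3 - y4 - y5 ≤ -1
  C2: -4y1 - y2 - y3 - 2y4 ≤ -6
  y1, y2, y3, y4, y5 ≥ 0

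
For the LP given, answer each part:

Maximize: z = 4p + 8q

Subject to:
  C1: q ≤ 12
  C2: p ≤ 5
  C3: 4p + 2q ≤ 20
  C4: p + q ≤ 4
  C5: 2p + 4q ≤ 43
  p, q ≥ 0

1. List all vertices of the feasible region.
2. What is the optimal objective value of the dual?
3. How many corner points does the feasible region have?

1. (0, 0), (4, 0), (0, 4)
2. 32 (by strong duality, equal to the primal optimum)
3. 3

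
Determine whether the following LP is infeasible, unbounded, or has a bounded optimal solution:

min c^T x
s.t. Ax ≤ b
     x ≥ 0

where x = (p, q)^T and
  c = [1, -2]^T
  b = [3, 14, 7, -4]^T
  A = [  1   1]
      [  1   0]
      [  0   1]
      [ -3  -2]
The point (0, 3) satisfies every constraint, so the LP is feasible; the constraints give p ≤ 14 and q ≤ 7, which with p, q ≥ 0 keep the feasible region inside a bounded box. A feasible, bounded LP attains a finite optimum at a vertex.

The LP has an optimal solution: (0, 3) with z = -6.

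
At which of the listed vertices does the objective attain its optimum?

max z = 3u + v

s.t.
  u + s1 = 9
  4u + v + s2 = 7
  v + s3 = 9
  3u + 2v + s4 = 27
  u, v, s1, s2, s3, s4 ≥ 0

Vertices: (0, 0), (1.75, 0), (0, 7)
(0, 7) with z = 7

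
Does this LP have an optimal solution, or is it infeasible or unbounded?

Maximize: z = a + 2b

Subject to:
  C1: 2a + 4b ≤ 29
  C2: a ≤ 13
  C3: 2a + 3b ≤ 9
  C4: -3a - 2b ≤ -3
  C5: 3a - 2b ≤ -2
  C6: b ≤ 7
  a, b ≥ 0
The point (0, 3) satisfies every constraint, so the LP is feasible; the constraints give a ≤ 13 and b ≤ 7, which with a, b ≥ 0 keep the feasible region inside a bounded box. A feasible, bounded LP attains a finite optimum at a vertex.

The LP has an optimal solution: (0, 3) with z = 6.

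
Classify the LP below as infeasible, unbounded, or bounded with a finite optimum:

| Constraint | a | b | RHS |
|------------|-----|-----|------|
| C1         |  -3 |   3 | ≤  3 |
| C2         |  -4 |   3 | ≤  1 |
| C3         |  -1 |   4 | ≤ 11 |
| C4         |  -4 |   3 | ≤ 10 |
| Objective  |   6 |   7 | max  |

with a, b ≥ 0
Feasible point: (0, 0) satisfies every constraint, so the LP is feasible.
Direction d = (1, 0): for each constraint row a, a·d ≤ 0 —
  (-3)(1) + (3)(0) = -3 ≤ 0
  (-4)(1) + (3)(0) = -4 ≤ 0
  (-1)(1) + (4)(0) = -1 ≤ 0
  (-4)(1) + (3)(0) = -4 ≤ 0
and d ≥ 0, so (0, 0) + t·d stays feasible for every t ≥ 0. Along this ray z = 6a + 7b changes by 6 per unit t, so z → +∞.

Unbounded: there is a feasible ray along which z → +∞.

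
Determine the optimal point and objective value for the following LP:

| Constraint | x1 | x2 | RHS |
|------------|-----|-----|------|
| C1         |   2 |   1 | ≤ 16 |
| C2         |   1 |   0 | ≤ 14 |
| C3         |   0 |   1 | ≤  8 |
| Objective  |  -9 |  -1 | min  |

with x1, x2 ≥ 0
x1 = 8, x2 = 0, z = -72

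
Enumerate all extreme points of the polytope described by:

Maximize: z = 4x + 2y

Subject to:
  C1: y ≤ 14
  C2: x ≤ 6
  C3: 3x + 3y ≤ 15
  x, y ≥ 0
Each vertex is the intersection of two constraint boundaries that also satisfies all remaining constraints:
  x = 0 and y = 0 → (0, 0)
  3x + 3y = 15 and y = 0 → (5, 0)
  3x + 3y = 15 and x = 0 → (0, 5)

Vertices: (0, 0), (5, 0), (0, 5)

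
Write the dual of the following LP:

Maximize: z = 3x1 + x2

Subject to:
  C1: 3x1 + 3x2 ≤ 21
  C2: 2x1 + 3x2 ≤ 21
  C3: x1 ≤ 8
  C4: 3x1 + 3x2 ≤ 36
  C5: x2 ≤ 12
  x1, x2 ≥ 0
Minimize: z = 21y1 + 21y2 + 8y3 + 36y4 + 12y5

Subject to:
  C1: -3y1 - 2y2 - y3 - 3y4 ≤ -3
  C2: -3y1 - 3y2 - 3y4 - y5 ≤ -1
  y1, y2, y3, y4, y5 ≥ 0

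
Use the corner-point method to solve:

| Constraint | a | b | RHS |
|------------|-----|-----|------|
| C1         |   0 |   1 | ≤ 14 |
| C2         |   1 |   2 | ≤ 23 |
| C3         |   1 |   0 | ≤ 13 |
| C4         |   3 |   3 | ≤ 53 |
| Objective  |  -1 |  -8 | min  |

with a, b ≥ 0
a = 0, b = 11.5, z = -92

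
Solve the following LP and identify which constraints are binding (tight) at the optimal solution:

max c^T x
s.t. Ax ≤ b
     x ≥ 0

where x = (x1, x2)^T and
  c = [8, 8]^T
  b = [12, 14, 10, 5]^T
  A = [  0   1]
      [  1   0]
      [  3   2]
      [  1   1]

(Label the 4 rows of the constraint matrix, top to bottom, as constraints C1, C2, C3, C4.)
Optimal: x1 = 0, x2 = 5
Slack at optimum:
  C1: slack = 7
  C2: slack = 14
  C3: slack = 0 (binding)
  C4: slack = 0 (binding)
  x1 ≥ 0: x1 = 0 (binding)
  x2 ≥ 0: x2 = 5
Binding constraints: C3, C4, x1 ≥ 0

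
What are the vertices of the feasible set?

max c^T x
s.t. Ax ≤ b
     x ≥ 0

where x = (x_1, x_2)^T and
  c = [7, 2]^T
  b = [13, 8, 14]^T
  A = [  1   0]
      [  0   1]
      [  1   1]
Each vertex is the intersection of two constraint boundaries that also satisfies all remaining constraints:
  x_1 = 0 and x_2 = 0 → (0, 0)
  x_1 = 13 and x_2 = 0 → (13, 0)
  x_1 = 13 and x_1 + x_2 = 14 → (13, 1)
  x_2 = 8 and x_1 + x_2 = 14 → (6, 8)
  x_2 = 8 and x_1 = 0 → (0, 8)

Vertices: (0, 0), (13, 0), (13, 1), (6, 8), (0, 8)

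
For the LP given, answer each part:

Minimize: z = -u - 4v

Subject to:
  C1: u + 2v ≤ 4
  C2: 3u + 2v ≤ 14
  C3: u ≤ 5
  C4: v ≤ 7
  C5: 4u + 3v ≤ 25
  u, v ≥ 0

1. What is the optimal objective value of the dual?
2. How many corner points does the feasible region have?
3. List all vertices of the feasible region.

1. -8 (by strong duality, equal to the primal optimum)
2. 3
3. (0, 0), (4, 0), (0, 2)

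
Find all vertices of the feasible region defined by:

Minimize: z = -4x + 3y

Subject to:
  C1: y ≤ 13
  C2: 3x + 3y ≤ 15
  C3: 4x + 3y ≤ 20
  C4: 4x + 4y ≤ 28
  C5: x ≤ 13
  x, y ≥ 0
Each vertex is the intersection of two constraint boundaries that also satisfies all remaining constraints:
  x = 0 and y = 0 → (0, 0)
  3x + 3y = 15 and 4x + 3y = 20 → (5, 0)
  3x + 3y = 15 and x = 0 → (0, 5)

Vertices: (0, 0), (5, 0), (0, 5)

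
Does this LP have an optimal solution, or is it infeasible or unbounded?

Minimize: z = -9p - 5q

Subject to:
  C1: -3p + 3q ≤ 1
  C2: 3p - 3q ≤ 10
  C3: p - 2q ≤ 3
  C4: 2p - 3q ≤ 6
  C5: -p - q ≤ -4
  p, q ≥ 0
Feasible point: (2, 2) satisfies every constraint, so the LP is feasible.
Direction d = (1, 1): for each constraint row a, a·d ≤ 0 —
  (-3)(1) + (3)(1) = 0 ≤ 0
  (3)(1) + (-3)(1) = 0 ≤ 0
  (1)(1) + (-2)(1) = -1 ≤ 0
  (2)(1) + (-3)(1) = -1 ≤ 0
  (-1)(1) + (-1)(1) = -2 ≤ 0
and d ≥ 0, so (2, 2) + t·d stays feasible for every t ≥ 0. Along this ray z = -9p - 5q changes by -14 per unit t, so z → −∞.

The LP is unbounded; z can be made arbitrarily small.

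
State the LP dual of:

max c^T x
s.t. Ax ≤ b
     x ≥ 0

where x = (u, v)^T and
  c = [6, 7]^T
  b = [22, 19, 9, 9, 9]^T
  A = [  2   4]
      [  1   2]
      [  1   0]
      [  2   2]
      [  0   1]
Minimize: z = 22y1 + 19y2 + 9y3 + 9y4 + 9y5

Subject to:
  C1: -2y1 - y2 - y3 - 2y4 ≤ -6
  C2: -4y1 - 2y2 - 2y4 - y5 ≤ -7
  y1, y2, y3, y4, y5 ≥ 0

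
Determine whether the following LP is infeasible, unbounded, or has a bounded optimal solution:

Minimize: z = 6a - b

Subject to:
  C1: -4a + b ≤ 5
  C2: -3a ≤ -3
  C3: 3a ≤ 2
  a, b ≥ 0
C3 requires 3a ≤ 2, while C2 (-3a ≤ -3) is equivalent to 3a ≥ 3. Together they would need 3 ≤ 3a ≤ 2, which is impossible since 3 > 2. No point satisfies all constraints.

The feasible region is empty; the LP is infeasible.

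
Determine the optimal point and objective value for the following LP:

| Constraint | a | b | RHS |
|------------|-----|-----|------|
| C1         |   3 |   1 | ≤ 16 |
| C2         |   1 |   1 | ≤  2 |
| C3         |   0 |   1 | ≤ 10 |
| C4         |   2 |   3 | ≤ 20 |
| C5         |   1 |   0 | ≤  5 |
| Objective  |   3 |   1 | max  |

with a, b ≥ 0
a = 2, b = 0, z = 6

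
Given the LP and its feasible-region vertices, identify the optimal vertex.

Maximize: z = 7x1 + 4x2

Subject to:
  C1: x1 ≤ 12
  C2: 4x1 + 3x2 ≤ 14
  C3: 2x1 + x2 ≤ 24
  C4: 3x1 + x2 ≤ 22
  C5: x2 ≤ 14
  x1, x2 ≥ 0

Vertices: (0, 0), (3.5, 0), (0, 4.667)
Evaluating z = 7x1 + 4x2 at each vertex:
  (0, 0): z = 0
  (3.5, 0): z = 24.5
  (0, 4.667): z = 18.67

The largest value is z = 24.5, attained at (3.5, 0).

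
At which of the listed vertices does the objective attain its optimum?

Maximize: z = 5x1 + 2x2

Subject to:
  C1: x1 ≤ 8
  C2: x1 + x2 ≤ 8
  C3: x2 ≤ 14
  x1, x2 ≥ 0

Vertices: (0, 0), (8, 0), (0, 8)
Evaluating z = 5x1 + 2x2 at each vertex:
  (0, 0): z = 0
  (8, 0): z = 40
  (0, 8): z = 16

The largest value is z = 40, attained at (8, 0).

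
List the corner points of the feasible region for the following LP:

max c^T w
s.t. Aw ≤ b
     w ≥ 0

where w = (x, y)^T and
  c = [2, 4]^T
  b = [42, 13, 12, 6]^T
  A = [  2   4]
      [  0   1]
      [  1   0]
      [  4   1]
Each vertex is the intersection of two constraint boundaries that also satisfies all remaining constraints:
  x = 0 and y = 0 → (0, 0)
  4x + y = 6 and y = 0 → (1.5, 0)
  4x + y = 6 and x = 0 → (0, 6)

Vertices: (0, 0), (1.5, 0), (0, 6)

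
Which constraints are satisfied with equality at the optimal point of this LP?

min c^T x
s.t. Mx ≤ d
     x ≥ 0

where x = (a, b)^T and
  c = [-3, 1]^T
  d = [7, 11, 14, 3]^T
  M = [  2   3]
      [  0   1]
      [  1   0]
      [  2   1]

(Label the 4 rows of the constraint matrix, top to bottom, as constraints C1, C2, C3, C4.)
Optimal: a = 1.5, b = 0
Slack at optimum:
  C1: slack = 4
  C2: slack = 11
  C3: slack = 12.5
  C4: slack = 0 (binding)
  a ≥ 0: a = 1.5
  b ≥ 0: b = 0 (binding)
Binding constraints: C4, b ≥ 0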